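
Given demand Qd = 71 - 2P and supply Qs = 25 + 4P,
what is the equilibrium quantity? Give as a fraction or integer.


First find equilibrium price:
71 - 2P = 25 + 4P
P* = 46/6 = 23/3
Then substitute into demand:
Q* = 71 - 2 * 23/3 = 167/3

167/3


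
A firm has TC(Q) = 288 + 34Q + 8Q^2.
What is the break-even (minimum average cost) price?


AC(Q) = 288/Q + 34 + 8Q
To minimize: dAC/dQ = -288/Q^2 + 8 = 0
Q^2 = 288/8 = 36
Q* = 6
Min AC = 288/6 + 34 + 8*6
Min AC = 48 + 34 + 48 = 130

130


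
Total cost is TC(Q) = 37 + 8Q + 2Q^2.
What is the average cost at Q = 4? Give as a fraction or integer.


TC(4) = 37 + 8*4 + 2*4^2
TC(4) = 37 + 32 + 32 = 101
AC = TC/Q = 101/4 = 101/4

101/4


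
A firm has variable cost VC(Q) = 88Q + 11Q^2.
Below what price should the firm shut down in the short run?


AVC(Q) = VC(Q)/Q = 88 + 11Q
AVC is increasing in Q, so minimum AVC is at Q -> 0+.
Min AVC = 88
The firm should shut down if P < 88.

88


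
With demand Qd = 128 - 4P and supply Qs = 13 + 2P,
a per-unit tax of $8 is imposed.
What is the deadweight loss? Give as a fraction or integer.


Pre-tax equilibrium quantity: Q* = 154/3
Post-tax equilibrium quantity: Q_tax = 122/3
Reduction in quantity: Q* - Q_tax = 32/3
DWL = (1/2) * tax * (Q* - Q_tax)
DWL = (1/2) * 8 * 32/3 = 128/3

128/3


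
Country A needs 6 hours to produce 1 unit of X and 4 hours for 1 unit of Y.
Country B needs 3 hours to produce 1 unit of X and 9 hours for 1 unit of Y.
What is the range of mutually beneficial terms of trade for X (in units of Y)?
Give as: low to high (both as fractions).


Opportunity cost of X for Country A = hours_X / hours_Y = 6/4 = 3/2 units of Y
Opportunity cost of X for Country B = hours_X / hours_Y = 3/9 = 1/3 units of Y
Terms of trade must be between the two opportunity costs.
Range: 1/3 to 3/2

1/3 to 3/2


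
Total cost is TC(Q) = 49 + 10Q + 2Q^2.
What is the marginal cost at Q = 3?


MC = dTC/dQ = 10 + 2*2*Q
At Q = 3:
MC = 10 + 4*3
MC = 10 + 12 = 22

22


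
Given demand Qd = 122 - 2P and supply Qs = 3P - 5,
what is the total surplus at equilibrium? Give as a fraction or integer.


Find equilibrium: 122 - 2P = 3P - 5
122 + 5 = 5P
P* = 127/5 = 127/5
Q* = 3*127/5 - 5 = 356/5
Inverse demand: P = 61 - Q/2, so P_max = 61
Inverse supply: P = 5/3 + Q/3, so P_min = 5/3
CS = (1/2) * 356/5 * (61 - 127/5) = 31684/25
PS = (1/2) * 356/5 * (127/5 - 5/3) = 63368/75
TS = CS + PS = 31684/25 + 63368/75 = 31684/15

31684/15


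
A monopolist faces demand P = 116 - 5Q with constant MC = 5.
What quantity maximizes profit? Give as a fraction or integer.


TR = P*Q = (116 - 5Q)Q = 116Q - 5Q^2
MR = dTR/dQ = 116 - 10Q
Set MR = MC:
116 - 10Q = 5
111 = 10Q
Q* = 111/10 = 111/10

111/10


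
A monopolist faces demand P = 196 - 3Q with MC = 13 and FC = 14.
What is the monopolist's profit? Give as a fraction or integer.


MR = MC: 196 - 6Q = 13
Q* = 61/2
P* = 196 - 3*61/2 = 209/2
Profit = (P* - MC)*Q* - FC
= (209/2 - 13)*61/2 - 14
= 183/2*61/2 - 14
= 11163/4 - 14 = 11107/4

11107/4


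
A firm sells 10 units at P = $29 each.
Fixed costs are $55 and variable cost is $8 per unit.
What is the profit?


Total Revenue = P * Q = 29 * 10 = $290
Total Cost = FC + VC*Q = 55 + 8*10 = $135
Profit = TR - TC = 290 - 135 = $155

$155


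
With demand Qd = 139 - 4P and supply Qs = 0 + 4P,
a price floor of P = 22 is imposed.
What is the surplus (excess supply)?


At P = 22:
Qd = 139 - 4*22 = 51
Qs = 0 + 4*22 = 88
Surplus = Qs - Qd = 88 - 51 = 37

37


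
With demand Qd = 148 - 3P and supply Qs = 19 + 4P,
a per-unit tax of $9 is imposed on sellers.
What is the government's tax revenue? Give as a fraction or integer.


With tax on sellers, new supply: Qs' = 19 + 4(P - 9)
= 4P - 17
New equilibrium quantity:
Q_new = 541/7
Tax revenue = tax * Q_new = 9 * 541/7 = 4869/7

4869/7


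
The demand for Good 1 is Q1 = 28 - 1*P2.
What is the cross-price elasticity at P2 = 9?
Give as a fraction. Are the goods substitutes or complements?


dQ1/dP2 = -1
At P2 = 9: Q1 = 28 - 1*9 = 19
Exy = (dQ1/dP2)(P2/Q1) = -1 * 9 / 19 = -9/19
Since Exy < 0, the goods are complements.

-9/19 (complements)


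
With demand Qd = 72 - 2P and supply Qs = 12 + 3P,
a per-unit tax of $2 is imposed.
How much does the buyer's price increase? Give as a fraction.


With a per-unit tax, the buyer's price increase depends on relative slopes.
Supply slope: d = 3, Demand slope: b = 2
Buyer's price increase = d * tax / (b + d)
= 3 * 2 / (2 + 3)
= 6 / 5 = 6/5

6/5


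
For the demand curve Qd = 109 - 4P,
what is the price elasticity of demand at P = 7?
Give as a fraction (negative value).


dQ/dP = -4
At P = 7: Q = 109 - 4*7 = 81
E = (dQ/dP)(P/Q) = (-4)(7/81) = -28/81

-28/81


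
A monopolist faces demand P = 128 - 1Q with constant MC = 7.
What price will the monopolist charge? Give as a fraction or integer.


MR = 128 - 2Q
Set MR = MC: 128 - 2Q = 7
Q* = 121/2
Substitute into demand:
P* = 128 - 1*121/2 = 135/2

135/2


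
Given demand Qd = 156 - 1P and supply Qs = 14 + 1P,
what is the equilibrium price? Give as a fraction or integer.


At equilibrium, Qd = Qs.
156 - 1P = 14 + 1P
156 - 14 = 1P + 1P
142 = 2P
P* = 142/2 = 71

71


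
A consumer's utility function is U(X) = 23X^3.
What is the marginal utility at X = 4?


MU = dU/dX = 23*3*X^(3-1)
MU = 69*X^2
At X = 4:
MU = 69 * 4^2
MU = 69 * 16 = 1104

1104


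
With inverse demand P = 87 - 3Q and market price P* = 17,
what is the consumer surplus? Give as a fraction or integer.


Maximum willingness to pay (at Q=0): P_max = 87
Quantity demanded at P* = 17:
Q* = (87 - 17)/3 = 70/3
CS = (1/2) * Q* * (P_max - P*)
CS = (1/2) * 70/3 * (87 - 17)
CS = (1/2) * 70/3 * 70 = 2450/3

2450/3


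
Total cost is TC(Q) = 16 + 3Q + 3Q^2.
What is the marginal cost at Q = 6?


MC = dTC/dQ = 3 + 2*3*Q
At Q = 6:
MC = 3 + 6*6
MC = 3 + 36 = 39

39


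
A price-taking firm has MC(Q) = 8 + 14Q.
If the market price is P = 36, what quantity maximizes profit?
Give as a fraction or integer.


In perfect competition, profit is maximized where P = MC.
36 = 8 + 14Q
28 = 14Q
Q* = 28/14 = 2

2


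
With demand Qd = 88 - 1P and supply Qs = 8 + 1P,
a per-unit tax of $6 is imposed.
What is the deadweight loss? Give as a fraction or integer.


Pre-tax equilibrium quantity: Q* = 48
Post-tax equilibrium quantity: Q_tax = 45
Reduction in quantity: Q* - Q_tax = 3
DWL = (1/2) * tax * (Q* - Q_tax)
DWL = (1/2) * 6 * 3 = 9

9


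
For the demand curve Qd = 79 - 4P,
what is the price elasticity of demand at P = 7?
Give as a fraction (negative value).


dQ/dP = -4
At P = 7: Q = 79 - 4*7 = 51
E = (dQ/dP)(P/Q) = (-4)(7/51) = -28/51

-28/51


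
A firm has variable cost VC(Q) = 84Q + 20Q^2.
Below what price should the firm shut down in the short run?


AVC(Q) = VC(Q)/Q = 84 + 20Q
AVC is increasing in Q, so minimum AVC is at Q -> 0+.
Min AVC = 84
The firm should shut down if P < 84.

84


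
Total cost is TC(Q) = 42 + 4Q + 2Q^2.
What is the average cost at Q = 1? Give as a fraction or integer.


TC(1) = 42 + 4*1 + 2*1^2
TC(1) = 42 + 4 + 2 = 48
AC = TC/Q = 48/1 = 48

48


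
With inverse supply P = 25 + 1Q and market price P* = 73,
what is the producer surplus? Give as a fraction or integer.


Minimum supply price (at Q=0): P_min = 25
Quantity supplied at P* = 73:
Q* = (73 - 25)/1 = 48
PS = (1/2) * Q* * (P* - P_min)
PS = (1/2) * 48 * (73 - 25)
PS = (1/2) * 48 * 48 = 1152

1152


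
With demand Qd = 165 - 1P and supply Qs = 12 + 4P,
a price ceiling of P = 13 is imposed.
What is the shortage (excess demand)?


At P = 13:
Qd = 165 - 1*13 = 152
Qs = 12 + 4*13 = 64
Shortage = Qd - Qs = 152 - 64 = 88

88


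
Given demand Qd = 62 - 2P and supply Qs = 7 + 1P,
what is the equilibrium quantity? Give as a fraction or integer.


First find equilibrium price:
62 - 2P = 7 + 1P
P* = 55/3 = 55/3
Then substitute into demand:
Q* = 62 - 2 * 55/3 = 76/3

76/3


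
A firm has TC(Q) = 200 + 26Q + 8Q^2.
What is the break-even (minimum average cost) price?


AC(Q) = 200/Q + 26 + 8Q
To minimize: dAC/dQ = -200/Q^2 + 8 = 0
Q^2 = 200/8 = 25
Q* = 5
Min AC = 200/5 + 26 + 8*5
Min AC = 40 + 26 + 40 = 106

106


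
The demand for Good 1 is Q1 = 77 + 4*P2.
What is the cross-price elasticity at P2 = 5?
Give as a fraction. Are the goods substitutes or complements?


dQ1/dP2 = 4
At P2 = 5: Q1 = 77 + 4*5 = 97
Exy = (dQ1/dP2)(P2/Q1) = 4 * 5 / 97 = 20/97
Since Exy > 0, the goods are substitutes.

20/97 (substitutes)


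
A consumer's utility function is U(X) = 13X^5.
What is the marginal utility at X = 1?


MU = dU/dX = 13*5*X^(5-1)
MU = 65*X^4
At X = 1:
MU = 65 * 1^4
MU = 65 * 1 = 65

65


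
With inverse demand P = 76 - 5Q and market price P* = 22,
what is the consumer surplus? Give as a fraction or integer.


Maximum willingness to pay (at Q=0): P_max = 76
Quantity demanded at P* = 22:
Q* = (76 - 22)/5 = 54/5
CS = (1/2) * Q* * (P_max - P*)
CS = (1/2) * 54/5 * (76 - 22)
CS = (1/2) * 54/5 * 54 = 1458/5

1458/5


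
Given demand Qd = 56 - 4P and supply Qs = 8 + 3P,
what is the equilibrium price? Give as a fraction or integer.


At equilibrium, Qd = Qs.
56 - 4P = 8 + 3P
56 - 8 = 4P + 3P
48 = 7P
P* = 48/7 = 48/7

48/7


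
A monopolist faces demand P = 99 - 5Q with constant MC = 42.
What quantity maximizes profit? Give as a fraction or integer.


TR = P*Q = (99 - 5Q)Q = 99Q - 5Q^2
MR = dTR/dQ = 99 - 10Q
Set MR = MC:
99 - 10Q = 42
57 = 10Q
Q* = 57/10 = 57/10

57/10


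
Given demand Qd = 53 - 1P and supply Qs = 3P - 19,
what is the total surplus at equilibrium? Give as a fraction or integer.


Find equilibrium: 53 - 1P = 3P - 19
53 + 19 = 4P
P* = 72/4 = 18
Q* = 3*18 - 19 = 35
Inverse demand: P = 53 - Q/1, so P_max = 53
Inverse supply: P = 19/3 + Q/3, so P_min = 19/3
CS = (1/2) * 35 * (53 - 18) = 1225/2
PS = (1/2) * 35 * (18 - 19/3) = 1225/6
TS = CS + PS = 1225/2 + 1225/6 = 2450/3

2450/3


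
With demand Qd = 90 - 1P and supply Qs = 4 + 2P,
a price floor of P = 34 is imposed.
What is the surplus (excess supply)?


At P = 34:
Qd = 90 - 1*34 = 56
Qs = 4 + 2*34 = 72
Surplus = Qs - Qd = 72 - 56 = 16

16


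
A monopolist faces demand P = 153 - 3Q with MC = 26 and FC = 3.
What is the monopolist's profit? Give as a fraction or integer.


MR = MC: 153 - 6Q = 26
Q* = 127/6
P* = 153 - 3*127/6 = 179/2
Profit = (P* - MC)*Q* - FC
= (179/2 - 26)*127/6 - 3
= 127/2*127/6 - 3
= 16129/12 - 3 = 16093/12

16093/12


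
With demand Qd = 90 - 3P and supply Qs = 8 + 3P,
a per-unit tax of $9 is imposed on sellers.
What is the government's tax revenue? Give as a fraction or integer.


With tax on sellers, new supply: Qs' = 8 + 3(P - 9)
= 3P - 19
New equilibrium quantity:
Q_new = 71/2
Tax revenue = tax * Q_new = 9 * 71/2 = 639/2

639/2


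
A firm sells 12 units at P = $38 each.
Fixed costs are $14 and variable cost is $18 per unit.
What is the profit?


Total Revenue = P * Q = 38 * 12 = $456
Total Cost = FC + VC*Q = 14 + 18*12 = $230
Profit = TR - TC = 456 - 230 = $226

$226


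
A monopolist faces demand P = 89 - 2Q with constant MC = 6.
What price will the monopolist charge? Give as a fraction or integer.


MR = 89 - 4Q
Set MR = MC: 89 - 4Q = 6
Q* = 83/4
Substitute into demand:
P* = 89 - 2*83/4 = 95/2

95/2


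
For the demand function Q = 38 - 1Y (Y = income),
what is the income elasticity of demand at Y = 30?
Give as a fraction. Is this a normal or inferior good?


dQ/dY = -1
At Y = 30: Q = 38 - 1*30 = 8
Ey = (dQ/dY)(Y/Q) = -1 * 30 / 8 = -15/4
Since Ey < 0, this is a inferior good.

-15/4 (inferior good)


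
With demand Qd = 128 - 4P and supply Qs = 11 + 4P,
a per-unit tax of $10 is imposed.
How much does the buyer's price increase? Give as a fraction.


With a per-unit tax, the buyer's price increase depends on relative slopes.
Supply slope: d = 4, Demand slope: b = 4
Buyer's price increase = d * tax / (b + d)
= 4 * 10 / (4 + 4)
= 40 / 8 = 5

5


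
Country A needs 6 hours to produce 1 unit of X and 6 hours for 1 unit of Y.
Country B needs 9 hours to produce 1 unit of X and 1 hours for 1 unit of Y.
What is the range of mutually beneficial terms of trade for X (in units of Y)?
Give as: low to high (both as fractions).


Opportunity cost of X for Country A = hours_X / hours_Y = 6/6 = 1 units of Y
Opportunity cost of X for Country B = hours_X / hours_Y = 9/1 = 9 units of Y
Terms of trade must be between the two opportunity costs.
Range: 1 to 9

1 to 9


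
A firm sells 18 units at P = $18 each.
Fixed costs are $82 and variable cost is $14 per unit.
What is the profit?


Total Revenue = P * Q = 18 * 18 = $324
Total Cost = FC + VC*Q = 82 + 14*18 = $334
Profit = TR - TC = 324 - 334 = $-10

$-10


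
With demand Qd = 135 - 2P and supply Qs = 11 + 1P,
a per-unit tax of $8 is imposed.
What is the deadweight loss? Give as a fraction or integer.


Pre-tax equilibrium quantity: Q* = 157/3
Post-tax equilibrium quantity: Q_tax = 47
Reduction in quantity: Q* - Q_tax = 16/3
DWL = (1/2) * tax * (Q* - Q_tax)
DWL = (1/2) * 8 * 16/3 = 64/3

64/3


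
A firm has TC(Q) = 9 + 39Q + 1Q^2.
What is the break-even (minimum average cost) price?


AC(Q) = 9/Q + 39 + 1Q
To minimize: dAC/dQ = -9/Q^2 + 1 = 0
Q^2 = 9/1 = 9
Q* = 3
Min AC = 9/3 + 39 + 1*3
Min AC = 3 + 39 + 3 = 45

45


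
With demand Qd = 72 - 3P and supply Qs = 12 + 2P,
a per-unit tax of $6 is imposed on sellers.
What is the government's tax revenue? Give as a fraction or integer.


With tax on sellers, new supply: Qs' = 12 + 2(P - 6)
= 0 + 2P
New equilibrium quantity:
Q_new = 144/5
Tax revenue = tax * Q_new = 6 * 144/5 = 864/5

864/5


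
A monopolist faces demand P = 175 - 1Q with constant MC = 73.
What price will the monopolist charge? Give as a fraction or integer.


MR = 175 - 2Q
Set MR = MC: 175 - 2Q = 73
Q* = 51
Substitute into demand:
P* = 175 - 1*51 = 124

124


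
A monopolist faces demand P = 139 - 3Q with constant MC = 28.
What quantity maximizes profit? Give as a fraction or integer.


TR = P*Q = (139 - 3Q)Q = 139Q - 3Q^2
MR = dTR/dQ = 139 - 6Q
Set MR = MC:
139 - 6Q = 28
111 = 6Q
Q* = 111/6 = 37/2

37/2


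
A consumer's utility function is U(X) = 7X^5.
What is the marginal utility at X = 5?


MU = dU/dX = 7*5*X^(5-1)
MU = 35*X^4
At X = 5:
MU = 35 * 5^4
MU = 35 * 625 = 21875

21875


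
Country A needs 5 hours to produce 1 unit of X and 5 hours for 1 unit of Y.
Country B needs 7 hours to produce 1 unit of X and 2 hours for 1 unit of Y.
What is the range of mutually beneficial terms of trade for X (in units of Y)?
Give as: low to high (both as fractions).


Opportunity cost of X for Country A = hours_X / hours_Y = 5/5 = 1 units of Y
Opportunity cost of X for Country B = hours_X / hours_Y = 7/2 = 7/2 units of Y
Terms of trade must be between the two opportunity costs.
Range: 1 to 7/2

1 to 7/2


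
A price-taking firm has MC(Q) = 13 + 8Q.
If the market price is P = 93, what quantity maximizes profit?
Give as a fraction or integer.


In perfect competition, profit is maximized where P = MC.
93 = 13 + 8Q
80 = 8Q
Q* = 80/8 = 10

10


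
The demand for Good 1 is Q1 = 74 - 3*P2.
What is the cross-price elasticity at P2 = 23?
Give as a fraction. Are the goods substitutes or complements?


dQ1/dP2 = -3
At P2 = 23: Q1 = 74 - 3*23 = 5
Exy = (dQ1/dP2)(P2/Q1) = -3 * 23 / 5 = -69/5
Since Exy < 0, the goods are complements.

-69/5 (complements)


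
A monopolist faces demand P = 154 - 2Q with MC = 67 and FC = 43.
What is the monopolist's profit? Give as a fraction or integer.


MR = MC: 154 - 4Q = 67
Q* = 87/4
P* = 154 - 2*87/4 = 221/2
Profit = (P* - MC)*Q* - FC
= (221/2 - 67)*87/4 - 43
= 87/2*87/4 - 43
= 7569/8 - 43 = 7225/8

7225/8


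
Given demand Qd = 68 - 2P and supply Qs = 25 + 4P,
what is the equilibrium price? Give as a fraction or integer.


At equilibrium, Qd = Qs.
68 - 2P = 25 + 4P
68 - 25 = 2P + 4P
43 = 6P
P* = 43/6 = 43/6

43/6


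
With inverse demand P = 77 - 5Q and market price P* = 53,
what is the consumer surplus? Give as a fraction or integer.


Maximum willingness to pay (at Q=0): P_max = 77
Quantity demanded at P* = 53:
Q* = (77 - 53)/5 = 24/5
CS = (1/2) * Q* * (P_max - P*)
CS = (1/2) * 24/5 * (77 - 53)
CS = (1/2) * 24/5 * 24 = 288/5

288/5


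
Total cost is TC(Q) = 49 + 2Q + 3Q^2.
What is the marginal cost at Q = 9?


MC = dTC/dQ = 2 + 2*3*Q
At Q = 9:
MC = 2 + 6*9
MC = 2 + 54 = 56

56


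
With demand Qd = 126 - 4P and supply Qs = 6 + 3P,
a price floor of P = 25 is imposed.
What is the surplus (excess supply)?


At P = 25:
Qd = 126 - 4*25 = 26
Qs = 6 + 3*25 = 81
Surplus = Qs - Qd = 81 - 26 = 55

55


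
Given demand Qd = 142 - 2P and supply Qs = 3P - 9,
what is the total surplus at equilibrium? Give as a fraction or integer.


Find equilibrium: 142 - 2P = 3P - 9
142 + 9 = 5P
P* = 151/5 = 151/5
Q* = 3*151/5 - 9 = 408/5
Inverse demand: P = 71 - Q/2, so P_max = 71
Inverse supply: P = 3 + Q/3, so P_min = 3
CS = (1/2) * 408/5 * (71 - 151/5) = 41616/25
PS = (1/2) * 408/5 * (151/5 - 3) = 27744/25
TS = CS + PS = 41616/25 + 27744/25 = 13872/5

13872/5


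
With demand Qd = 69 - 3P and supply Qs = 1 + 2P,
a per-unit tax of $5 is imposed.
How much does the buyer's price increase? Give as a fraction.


With a per-unit tax, the buyer's price increase depends on relative slopes.
Supply slope: d = 2, Demand slope: b = 3
Buyer's price increase = d * tax / (b + d)
= 2 * 5 / (3 + 2)
= 10 / 5 = 2

2


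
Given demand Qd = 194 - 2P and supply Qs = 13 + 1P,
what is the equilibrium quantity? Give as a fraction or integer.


First find equilibrium price:
194 - 2P = 13 + 1P
P* = 181/3 = 181/3
Then substitute into demand:
Q* = 194 - 2 * 181/3 = 220/3

220/3


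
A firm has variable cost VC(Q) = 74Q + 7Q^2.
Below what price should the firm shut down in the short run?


AVC(Q) = VC(Q)/Q = 74 + 7Q
AVC is increasing in Q, so minimum AVC is at Q -> 0+.
Min AVC = 74
The firm should shut down if P < 74.

74


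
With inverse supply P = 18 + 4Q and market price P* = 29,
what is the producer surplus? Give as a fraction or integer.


Minimum supply price (at Q=0): P_min = 18
Quantity supplied at P* = 29:
Q* = (29 - 18)/4 = 11/4
PS = (1/2) * Q* * (P* - P_min)
PS = (1/2) * 11/4 * (29 - 18)
PS = (1/2) * 11/4 * 11 = 121/8

121/8


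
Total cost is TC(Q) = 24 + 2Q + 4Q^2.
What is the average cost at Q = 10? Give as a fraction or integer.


TC(10) = 24 + 2*10 + 4*10^2
TC(10) = 24 + 20 + 400 = 444
AC = TC/Q = 444/10 = 222/5

222/5


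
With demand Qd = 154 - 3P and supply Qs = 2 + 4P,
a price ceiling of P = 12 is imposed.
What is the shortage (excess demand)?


At P = 12:
Qd = 154 - 3*12 = 118
Qs = 2 + 4*12 = 50
Shortage = Qd - Qs = 118 - 50 = 68

68


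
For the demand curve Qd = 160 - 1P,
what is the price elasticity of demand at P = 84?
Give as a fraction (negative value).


dQ/dP = -1
At P = 84: Q = 160 - 1*84 = 76
E = (dQ/dP)(P/Q) = (-1)(84/76) = -21/19

-21/19


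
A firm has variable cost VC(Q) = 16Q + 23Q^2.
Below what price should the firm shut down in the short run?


AVC(Q) = VC(Q)/Q = 16 + 23Q
AVC is increasing in Q, so minimum AVC is at Q -> 0+.
Min AVC = 16
The firm should shut down if P < 16.

16


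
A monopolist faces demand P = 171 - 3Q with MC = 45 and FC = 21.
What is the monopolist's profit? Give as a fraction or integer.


MR = MC: 171 - 6Q = 45
Q* = 21
P* = 171 - 3*21 = 108
Profit = (P* - MC)*Q* - FC
= (108 - 45)*21 - 21
= 63*21 - 21
= 1323 - 21 = 1302

1302


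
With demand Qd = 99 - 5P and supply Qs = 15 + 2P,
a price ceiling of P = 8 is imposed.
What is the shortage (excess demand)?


At P = 8:
Qd = 99 - 5*8 = 59
Qs = 15 + 2*8 = 31
Shortage = Qd - Qs = 59 - 31 = 28

28


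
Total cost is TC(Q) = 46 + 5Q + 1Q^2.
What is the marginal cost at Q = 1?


MC = dTC/dQ = 5 + 2*1*Q
At Q = 1:
MC = 5 + 2*1
MC = 5 + 2 = 7

7


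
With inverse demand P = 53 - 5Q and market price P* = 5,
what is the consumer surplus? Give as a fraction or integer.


Maximum willingness to pay (at Q=0): P_max = 53
Quantity demanded at P* = 5:
Q* = (53 - 5)/5 = 48/5
CS = (1/2) * Q* * (P_max - P*)
CS = (1/2) * 48/5 * (53 - 5)
CS = (1/2) * 48/5 * 48 = 1152/5

1152/5


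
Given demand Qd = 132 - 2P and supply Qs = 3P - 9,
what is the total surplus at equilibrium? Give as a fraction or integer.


Find equilibrium: 132 - 2P = 3P - 9
132 + 9 = 5P
P* = 141/5 = 141/5
Q* = 3*141/5 - 9 = 378/5
Inverse demand: P = 66 - Q/2, so P_max = 66
Inverse supply: P = 3 + Q/3, so P_min = 3
CS = (1/2) * 378/5 * (66 - 141/5) = 35721/25
PS = (1/2) * 378/5 * (141/5 - 3) = 23814/25
TS = CS + PS = 35721/25 + 23814/25 = 11907/5

11907/5


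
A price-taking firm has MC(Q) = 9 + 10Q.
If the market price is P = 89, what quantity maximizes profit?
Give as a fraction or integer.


In perfect competition, profit is maximized where P = MC.
89 = 9 + 10Q
80 = 10Q
Q* = 80/10 = 8

8


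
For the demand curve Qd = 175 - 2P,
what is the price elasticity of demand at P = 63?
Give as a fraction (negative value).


dQ/dP = -2
At P = 63: Q = 175 - 2*63 = 49
E = (dQ/dP)(P/Q) = (-2)(63/49) = -18/7

-18/7


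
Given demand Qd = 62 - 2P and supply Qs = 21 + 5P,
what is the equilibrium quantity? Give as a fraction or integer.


First find equilibrium price:
62 - 2P = 21 + 5P
P* = 41/7 = 41/7
Then substitute into demand:
Q* = 62 - 2 * 41/7 = 352/7

352/7


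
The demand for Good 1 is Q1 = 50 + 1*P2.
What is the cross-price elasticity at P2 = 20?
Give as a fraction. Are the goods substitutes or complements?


dQ1/dP2 = 1
At P2 = 20: Q1 = 50 + 1*20 = 70
Exy = (dQ1/dP2)(P2/Q1) = 1 * 20 / 70 = 2/7
Since Exy > 0, the goods are substitutes.

2/7 (substitutes)


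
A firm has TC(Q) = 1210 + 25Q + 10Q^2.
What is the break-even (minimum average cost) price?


AC(Q) = 1210/Q + 25 + 10Q
To minimize: dAC/dQ = -1210/Q^2 + 10 = 0
Q^2 = 1210/10 = 121
Q* = 11
Min AC = 1210/11 + 25 + 10*11
Min AC = 110 + 25 + 110 = 245

245


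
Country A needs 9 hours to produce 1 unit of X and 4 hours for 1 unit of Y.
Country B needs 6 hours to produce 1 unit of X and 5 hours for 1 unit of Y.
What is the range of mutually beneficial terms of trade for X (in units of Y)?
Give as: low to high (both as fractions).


Opportunity cost of X for Country A = hours_X / hours_Y = 9/4 = 9/4 units of Y
Opportunity cost of X for Country B = hours_X / hours_Y = 6/5 = 6/5 units of Y
Terms of trade must be between the two opportunity costs.
Range: 6/5 to 9/4

6/5 to 9/4


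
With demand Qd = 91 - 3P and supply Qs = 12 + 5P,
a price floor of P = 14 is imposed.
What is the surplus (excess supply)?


At P = 14:
Qd = 91 - 3*14 = 49
Qs = 12 + 5*14 = 82
Surplus = Qs - Qd = 82 - 49 = 33

33


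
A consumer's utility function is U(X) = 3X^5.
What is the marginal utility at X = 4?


MU = dU/dX = 3*5*X^(5-1)
MU = 15*X^4
At X = 4:
MU = 15 * 4^4
MU = 15 * 256 = 3840

3840


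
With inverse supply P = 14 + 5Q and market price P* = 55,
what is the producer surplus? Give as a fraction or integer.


Minimum supply price (at Q=0): P_min = 14
Quantity supplied at P* = 55:
Q* = (55 - 14)/5 = 41/5
PS = (1/2) * Q* * (P* - P_min)
PS = (1/2) * 41/5 * (55 - 14)
PS = (1/2) * 41/5 * 41 = 1681/10

1681/10


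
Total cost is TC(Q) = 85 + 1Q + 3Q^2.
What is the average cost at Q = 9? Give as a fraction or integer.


TC(9) = 85 + 1*9 + 3*9^2
TC(9) = 85 + 9 + 243 = 337
AC = TC/Q = 337/9 = 337/9

337/9


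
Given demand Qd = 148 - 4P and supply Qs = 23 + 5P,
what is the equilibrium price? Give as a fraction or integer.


At equilibrium, Qd = Qs.
148 - 4P = 23 + 5P
148 - 23 = 4P + 5P
125 = 9P
P* = 125/9 = 125/9

125/9


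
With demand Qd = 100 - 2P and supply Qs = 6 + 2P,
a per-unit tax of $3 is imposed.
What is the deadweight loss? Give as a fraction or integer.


Pre-tax equilibrium quantity: Q* = 53
Post-tax equilibrium quantity: Q_tax = 50
Reduction in quantity: Q* - Q_tax = 3
DWL = (1/2) * tax * (Q* - Q_tax)
DWL = (1/2) * 3 * 3 = 9/2

9/2


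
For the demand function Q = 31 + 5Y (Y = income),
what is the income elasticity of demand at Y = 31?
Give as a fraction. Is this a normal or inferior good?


dQ/dY = 5
At Y = 31: Q = 31 + 5*31 = 186
Ey = (dQ/dY)(Y/Q) = 5 * 31 / 186 = 5/6
Since Ey > 0, this is a normal good.

5/6 (normal good)


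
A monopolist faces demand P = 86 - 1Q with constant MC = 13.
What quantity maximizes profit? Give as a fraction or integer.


TR = P*Q = (86 - 1Q)Q = 86Q - 1Q^2
MR = dTR/dQ = 86 - 2Q
Set MR = MC:
86 - 2Q = 13
73 = 2Q
Q* = 73/2 = 73/2

73/2


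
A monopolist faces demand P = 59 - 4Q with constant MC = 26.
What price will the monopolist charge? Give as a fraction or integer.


MR = 59 - 8Q
Set MR = MC: 59 - 8Q = 26
Q* = 33/8
Substitute into demand:
P* = 59 - 4*33/8 = 85/2

85/2


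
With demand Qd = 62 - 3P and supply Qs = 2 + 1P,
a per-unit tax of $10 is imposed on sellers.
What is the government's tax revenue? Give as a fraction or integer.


With tax on sellers, new supply: Qs' = 2 + 1(P - 10)
= 1P - 8
New equilibrium quantity:
Q_new = 19/2
Tax revenue = tax * Q_new = 10 * 19/2 = 95

95


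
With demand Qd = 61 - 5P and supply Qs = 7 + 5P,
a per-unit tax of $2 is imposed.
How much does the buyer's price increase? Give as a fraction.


With a per-unit tax, the buyer's price increase depends on relative slopes.
Supply slope: d = 5, Demand slope: b = 5
Buyer's price increase = d * tax / (b + d)
= 5 * 2 / (5 + 5)
= 10 / 10 = 1

1


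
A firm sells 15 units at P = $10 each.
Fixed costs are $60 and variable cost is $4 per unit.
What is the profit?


Total Revenue = P * Q = 10 * 15 = $150
Total Cost = FC + VC*Q = 60 + 4*15 = $120
Profit = TR - TC = 150 - 120 = $30

$30


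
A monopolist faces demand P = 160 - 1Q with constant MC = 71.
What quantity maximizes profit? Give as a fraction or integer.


TR = P*Q = (160 - 1Q)Q = 160Q - 1Q^2
MR = dTR/dQ = 160 - 2Q
Set MR = MC:
160 - 2Q = 71
89 = 2Q
Q* = 89/2 = 89/2

89/2


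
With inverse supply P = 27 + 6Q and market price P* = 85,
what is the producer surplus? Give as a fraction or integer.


Minimum supply price (at Q=0): P_min = 27
Quantity supplied at P* = 85:
Q* = (85 - 27)/6 = 29/3
PS = (1/2) * Q* * (P* - P_min)
PS = (1/2) * 29/3 * (85 - 27)
PS = (1/2) * 29/3 * 58 = 841/3

841/3


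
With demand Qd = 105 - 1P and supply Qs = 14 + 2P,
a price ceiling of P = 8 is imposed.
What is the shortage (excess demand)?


At P = 8:
Qd = 105 - 1*8 = 97
Qs = 14 + 2*8 = 30
Shortage = Qd - Qs = 97 - 30 = 67

67


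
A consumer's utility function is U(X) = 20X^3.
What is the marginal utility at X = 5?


MU = dU/dX = 20*3*X^(3-1)
MU = 60*X^2
At X = 5:
MU = 60 * 5^2
MU = 60 * 25 = 1500

1500


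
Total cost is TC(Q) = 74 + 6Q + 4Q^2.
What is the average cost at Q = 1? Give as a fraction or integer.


TC(1) = 74 + 6*1 + 4*1^2
TC(1) = 74 + 6 + 4 = 84
AC = TC/Q = 84/1 = 84

84


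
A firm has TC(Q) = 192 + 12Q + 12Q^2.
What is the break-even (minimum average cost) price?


AC(Q) = 192/Q + 12 + 12Q
To minimize: dAC/dQ = -192/Q^2 + 12 = 0
Q^2 = 192/12 = 16
Q* = 4
Min AC = 192/4 + 12 + 12*4
Min AC = 48 + 12 + 48 = 108

108


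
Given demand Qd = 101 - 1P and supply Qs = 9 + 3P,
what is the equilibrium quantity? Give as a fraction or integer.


First find equilibrium price:
101 - 1P = 9 + 3P
P* = 92/4 = 23
Then substitute into demand:
Q* = 101 - 1 * 23 = 78

78


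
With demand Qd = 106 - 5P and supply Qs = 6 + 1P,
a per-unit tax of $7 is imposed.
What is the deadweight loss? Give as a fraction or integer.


Pre-tax equilibrium quantity: Q* = 68/3
Post-tax equilibrium quantity: Q_tax = 101/6
Reduction in quantity: Q* - Q_tax = 35/6
DWL = (1/2) * tax * (Q* - Q_tax)
DWL = (1/2) * 7 * 35/6 = 245/12

245/12


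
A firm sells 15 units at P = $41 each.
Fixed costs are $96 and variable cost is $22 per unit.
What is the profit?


Total Revenue = P * Q = 41 * 15 = $615
Total Cost = FC + VC*Q = 96 + 22*15 = $426
Profit = TR - TC = 615 - 426 = $189

$189


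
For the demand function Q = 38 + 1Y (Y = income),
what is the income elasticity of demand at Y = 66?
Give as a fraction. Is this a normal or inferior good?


dQ/dY = 1
At Y = 66: Q = 38 + 1*66 = 104
Ey = (dQ/dY)(Y/Q) = 1 * 66 / 104 = 33/52
Since Ey > 0, this is a normal good.

33/52 (normal good)


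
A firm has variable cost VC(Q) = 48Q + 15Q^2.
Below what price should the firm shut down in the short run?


AVC(Q) = VC(Q)/Q = 48 + 15Q
AVC is increasing in Q, so minimum AVC is at Q -> 0+.
Min AVC = 48
The firm should shut down if P < 48.

48


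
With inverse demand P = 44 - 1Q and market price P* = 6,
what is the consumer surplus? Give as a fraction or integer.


Maximum willingness to pay (at Q=0): P_max = 44
Quantity demanded at P* = 6:
Q* = (44 - 6)/1 = 38
CS = (1/2) * Q* * (P_max - P*)
CS = (1/2) * 38 * (44 - 6)
CS = (1/2) * 38 * 38 = 722

722


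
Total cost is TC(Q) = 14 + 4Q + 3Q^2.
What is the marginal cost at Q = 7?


MC = dTC/dQ = 4 + 2*3*Q
At Q = 7:
MC = 4 + 6*7
MC = 4 + 42 = 46

46


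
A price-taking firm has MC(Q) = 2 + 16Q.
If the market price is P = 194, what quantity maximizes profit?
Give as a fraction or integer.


In perfect competition, profit is maximized where P = MC.
194 = 2 + 16Q
192 = 16Q
Q* = 192/16 = 12

12


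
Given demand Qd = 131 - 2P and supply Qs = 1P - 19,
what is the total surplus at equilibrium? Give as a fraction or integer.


Find equilibrium: 131 - 2P = 1P - 19
131 + 19 = 3P
P* = 150/3 = 50
Q* = 1*50 - 19 = 31
Inverse demand: P = 131/2 - Q/2, so P_max = 131/2
Inverse supply: P = 19 + Q/1, so P_min = 19
CS = (1/2) * 31 * (131/2 - 50) = 961/4
PS = (1/2) * 31 * (50 - 19) = 961/2
TS = CS + PS = 961/4 + 961/2 = 2883/4

2883/4


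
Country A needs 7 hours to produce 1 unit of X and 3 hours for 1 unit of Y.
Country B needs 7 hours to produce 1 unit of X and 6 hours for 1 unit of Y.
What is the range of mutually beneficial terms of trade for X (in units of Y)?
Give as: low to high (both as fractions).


Opportunity cost of X for Country A = hours_X / hours_Y = 7/3 = 7/3 units of Y
Opportunity cost of X for Country B = hours_X / hours_Y = 7/6 = 7/6 units of Y
Terms of trade must be between the two opportunity costs.
Range: 7/6 to 7/3

7/6 to 7/3


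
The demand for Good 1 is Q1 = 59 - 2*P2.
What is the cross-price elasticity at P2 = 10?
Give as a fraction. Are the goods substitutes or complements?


dQ1/dP2 = -2
At P2 = 10: Q1 = 59 - 2*10 = 39
Exy = (dQ1/dP2)(P2/Q1) = -2 * 10 / 39 = -20/39
Since Exy < 0, the goods are complements.

-20/39 (complements)


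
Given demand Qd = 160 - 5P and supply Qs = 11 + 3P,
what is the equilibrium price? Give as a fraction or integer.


At equilibrium, Qd = Qs.
160 - 5P = 11 + 3P
160 - 11 = 5P + 3P
149 = 8P
P* = 149/8 = 149/8

149/8


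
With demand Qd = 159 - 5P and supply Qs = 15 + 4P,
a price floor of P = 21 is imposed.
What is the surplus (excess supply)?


At P = 21:
Qd = 159 - 5*21 = 54
Qs = 15 + 4*21 = 99
Surplus = Qs - Qd = 99 - 54 = 45

45


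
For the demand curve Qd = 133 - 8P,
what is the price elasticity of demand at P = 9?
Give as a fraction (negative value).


dQ/dP = -8
At P = 9: Q = 133 - 8*9 = 61
E = (dQ/dP)(P/Q) = (-8)(9/61) = -72/61

-72/61


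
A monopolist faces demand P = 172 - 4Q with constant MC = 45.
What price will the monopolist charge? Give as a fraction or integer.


MR = 172 - 8Q
Set MR = MC: 172 - 8Q = 45
Q* = 127/8
Substitute into demand:
P* = 172 - 4*127/8 = 217/2

217/2


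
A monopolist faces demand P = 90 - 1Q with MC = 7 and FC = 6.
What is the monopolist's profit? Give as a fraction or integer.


MR = MC: 90 - 2Q = 7
Q* = 83/2
P* = 90 - 1*83/2 = 97/2
Profit = (P* - MC)*Q* - FC
= (97/2 - 7)*83/2 - 6
= 83/2*83/2 - 6
= 6889/4 - 6 = 6865/4

6865/4


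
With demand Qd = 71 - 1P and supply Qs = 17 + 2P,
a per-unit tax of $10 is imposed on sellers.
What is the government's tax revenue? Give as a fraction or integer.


With tax on sellers, new supply: Qs' = 17 + 2(P - 10)
= 2P - 3
New equilibrium quantity:
Q_new = 139/3
Tax revenue = tax * Q_new = 10 * 139/3 = 1390/3

1390/3


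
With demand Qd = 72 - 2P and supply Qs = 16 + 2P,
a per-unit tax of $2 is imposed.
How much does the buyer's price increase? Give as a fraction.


With a per-unit tax, the buyer's price increase depends on relative slopes.
Supply slope: d = 2, Demand slope: b = 2
Buyer's price increase = d * tax / (b + d)
= 2 * 2 / (2 + 2)
= 4 / 4 = 1

1


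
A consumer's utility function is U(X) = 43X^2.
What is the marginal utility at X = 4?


MU = dU/dX = 43*2*X^(2-1)
MU = 86*X^1
At X = 4:
MU = 86 * 4^1
MU = 86 * 4 = 344

344


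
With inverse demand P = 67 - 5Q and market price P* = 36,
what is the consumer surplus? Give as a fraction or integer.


Maximum willingness to pay (at Q=0): P_max = 67
Quantity demanded at P* = 36:
Q* = (67 - 36)/5 = 31/5
CS = (1/2) * Q* * (P_max - P*)
CS = (1/2) * 31/5 * (67 - 36)
CS = (1/2) * 31/5 * 31 = 961/10

961/10


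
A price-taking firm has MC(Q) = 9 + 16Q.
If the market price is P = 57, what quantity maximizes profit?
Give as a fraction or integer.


In perfect competition, profit is maximized where P = MC.
57 = 9 + 16Q
48 = 16Q
Q* = 48/16 = 3

3


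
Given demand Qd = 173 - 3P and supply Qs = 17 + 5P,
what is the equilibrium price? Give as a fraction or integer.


At equilibrium, Qd = Qs.
173 - 3P = 17 + 5P
173 - 17 = 3P + 5P
156 = 8P
P* = 156/8 = 39/2

39/2


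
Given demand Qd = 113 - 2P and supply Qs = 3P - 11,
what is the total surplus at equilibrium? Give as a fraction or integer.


Find equilibrium: 113 - 2P = 3P - 11
113 + 11 = 5P
P* = 124/5 = 124/5
Q* = 3*124/5 - 11 = 317/5
Inverse demand: P = 113/2 - Q/2, so P_max = 113/2
Inverse supply: P = 11/3 + Q/3, so P_min = 11/3
CS = (1/2) * 317/5 * (113/2 - 124/5) = 100489/100
PS = (1/2) * 317/5 * (124/5 - 11/3) = 100489/150
TS = CS + PS = 100489/100 + 100489/150 = 100489/60

100489/60


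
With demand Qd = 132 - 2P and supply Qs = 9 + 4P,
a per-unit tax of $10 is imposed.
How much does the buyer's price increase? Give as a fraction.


With a per-unit tax, the buyer's price increase depends on relative slopes.
Supply slope: d = 4, Demand slope: b = 2
Buyer's price increase = d * tax / (b + d)
= 4 * 10 / (2 + 4)
= 40 / 6 = 20/3

20/3


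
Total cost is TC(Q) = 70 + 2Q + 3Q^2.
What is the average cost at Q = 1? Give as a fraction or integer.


TC(1) = 70 + 2*1 + 3*1^2
TC(1) = 70 + 2 + 3 = 75
AC = TC/Q = 75/1 = 75

75


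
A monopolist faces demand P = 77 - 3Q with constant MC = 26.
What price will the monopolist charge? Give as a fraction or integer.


MR = 77 - 6Q
Set MR = MC: 77 - 6Q = 26
Q* = 17/2
Substitute into demand:
P* = 77 - 3*17/2 = 103/2

103/2


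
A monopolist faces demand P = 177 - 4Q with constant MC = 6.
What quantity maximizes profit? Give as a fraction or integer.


TR = P*Q = (177 - 4Q)Q = 177Q - 4Q^2
MR = dTR/dQ = 177 - 8Q
Set MR = MC:
177 - 8Q = 6
171 = 8Q
Q* = 171/8 = 171/8

171/8


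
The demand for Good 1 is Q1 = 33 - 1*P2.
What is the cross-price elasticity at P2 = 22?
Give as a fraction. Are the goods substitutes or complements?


dQ1/dP2 = -1
At P2 = 22: Q1 = 33 - 1*22 = 11
Exy = (dQ1/dP2)(P2/Q1) = -1 * 22 / 11 = -2
Since Exy < 0, the goods are complements.

-2 (complements)


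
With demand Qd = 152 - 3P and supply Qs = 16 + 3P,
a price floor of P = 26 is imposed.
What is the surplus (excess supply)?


At P = 26:
Qd = 152 - 3*26 = 74
Qs = 16 + 3*26 = 94
Surplus = Qs - Qd = 94 - 74 = 20

20


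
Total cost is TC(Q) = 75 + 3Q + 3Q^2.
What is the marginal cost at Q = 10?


MC = dTC/dQ = 3 + 2*3*Q
At Q = 10:
MC = 3 + 6*10
MC = 3 + 60 = 63

63


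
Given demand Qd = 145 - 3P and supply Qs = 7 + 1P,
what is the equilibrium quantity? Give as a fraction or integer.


First find equilibrium price:
145 - 3P = 7 + 1P
P* = 138/4 = 69/2
Then substitute into demand:
Q* = 145 - 3 * 69/2 = 83/2

83/2


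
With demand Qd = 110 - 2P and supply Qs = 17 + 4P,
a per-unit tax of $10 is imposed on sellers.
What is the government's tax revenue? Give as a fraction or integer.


With tax on sellers, new supply: Qs' = 17 + 4(P - 10)
= 4P - 23
New equilibrium quantity:
Q_new = 197/3
Tax revenue = tax * Q_new = 10 * 197/3 = 1970/3

1970/3


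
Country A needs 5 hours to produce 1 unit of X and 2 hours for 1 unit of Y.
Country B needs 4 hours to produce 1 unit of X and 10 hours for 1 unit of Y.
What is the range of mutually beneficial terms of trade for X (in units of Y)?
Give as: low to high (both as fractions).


Opportunity cost of X for Country A = hours_X / hours_Y = 5/2 = 5/2 units of Y
Opportunity cost of X for Country B = hours_X / hours_Y = 4/10 = 2/5 units of Y
Terms of trade must be between the two opportunity costs.
Range: 2/5 to 5/2

2/5 to 5/2


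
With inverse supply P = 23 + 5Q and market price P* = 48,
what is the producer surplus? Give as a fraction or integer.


Minimum supply price (at Q=0): P_min = 23
Quantity supplied at P* = 48:
Q* = (48 - 23)/5 = 5
PS = (1/2) * Q* * (P* - P_min)
PS = (1/2) * 5 * (48 - 23)
PS = (1/2) * 5 * 25 = 125/2

125/2


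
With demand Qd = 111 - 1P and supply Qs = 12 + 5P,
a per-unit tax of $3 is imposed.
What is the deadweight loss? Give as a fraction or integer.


Pre-tax equilibrium quantity: Q* = 189/2
Post-tax equilibrium quantity: Q_tax = 92
Reduction in quantity: Q* - Q_tax = 5/2
DWL = (1/2) * tax * (Q* - Q_tax)
DWL = (1/2) * 3 * 5/2 = 15/4

15/4


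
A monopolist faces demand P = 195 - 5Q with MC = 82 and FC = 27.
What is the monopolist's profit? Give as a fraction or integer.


MR = MC: 195 - 10Q = 82
Q* = 113/10
P* = 195 - 5*113/10 = 277/2
Profit = (P* - MC)*Q* - FC
= (277/2 - 82)*113/10 - 27
= 113/2*113/10 - 27
= 12769/20 - 27 = 12229/20

12229/20


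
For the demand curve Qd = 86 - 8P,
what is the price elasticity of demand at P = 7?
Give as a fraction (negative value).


dQ/dP = -8
At P = 7: Q = 86 - 8*7 = 30
E = (dQ/dP)(P/Q) = (-8)(7/30) = -28/15

-28/15


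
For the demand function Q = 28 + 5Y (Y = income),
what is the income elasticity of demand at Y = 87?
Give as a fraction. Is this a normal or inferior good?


dQ/dY = 5
At Y = 87: Q = 28 + 5*87 = 463
Ey = (dQ/dY)(Y/Q) = 5 * 87 / 463 = 435/463
Since Ey > 0, this is a normal good.

435/463 (normal good)


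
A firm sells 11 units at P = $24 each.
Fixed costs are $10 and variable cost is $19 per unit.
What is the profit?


Total Revenue = P * Q = 24 * 11 = $264
Total Cost = FC + VC*Q = 10 + 19*11 = $219
Profit = TR - TC = 264 - 219 = $45

$45


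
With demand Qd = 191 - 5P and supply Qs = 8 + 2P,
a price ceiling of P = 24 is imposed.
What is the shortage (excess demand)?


At P = 24:
Qd = 191 - 5*24 = 71
Qs = 8 + 2*24 = 56
Shortage = Qd - Qs = 71 - 56 = 15

15


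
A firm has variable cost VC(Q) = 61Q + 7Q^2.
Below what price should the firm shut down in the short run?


AVC(Q) = VC(Q)/Q = 61 + 7Q
AVC is increasing in Q, so minimum AVC is at Q -> 0+.
Min AVC = 61
The firm should shut down if P < 61.

61


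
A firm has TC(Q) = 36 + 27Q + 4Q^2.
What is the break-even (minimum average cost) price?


AC(Q) = 36/Q + 27 + 4Q
To minimize: dAC/dQ = -36/Q^2 + 4 = 0
Q^2 = 36/4 = 9
Q* = 3
Min AC = 36/3 + 27 + 4*3
Min AC = 12 + 27 + 12 = 51

51


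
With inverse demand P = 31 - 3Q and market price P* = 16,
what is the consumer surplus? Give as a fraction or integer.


Maximum willingness to pay (at Q=0): P_max = 31
Quantity demanded at P* = 16:
Q* = (31 - 16)/3 = 5
CS = (1/2) * Q* * (P_max - P*)
CS = (1/2) * 5 * (31 - 16)
CS = (1/2) * 5 * 15 = 75/2

75/2


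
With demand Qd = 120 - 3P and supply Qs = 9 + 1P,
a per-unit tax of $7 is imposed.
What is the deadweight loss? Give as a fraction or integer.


Pre-tax equilibrium quantity: Q* = 147/4
Post-tax equilibrium quantity: Q_tax = 63/2
Reduction in quantity: Q* - Q_tax = 21/4
DWL = (1/2) * tax * (Q* - Q_tax)
DWL = (1/2) * 7 * 21/4 = 147/8

147/8
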